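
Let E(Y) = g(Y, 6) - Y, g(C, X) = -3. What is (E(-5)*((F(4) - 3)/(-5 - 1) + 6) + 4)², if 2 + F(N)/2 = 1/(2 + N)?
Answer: 26896/81 ≈ 332.05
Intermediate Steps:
F(N) = -4 + 2/(2 + N)
E(Y) = -3 - Y
(E(-5)*((F(4) - 3)/(-5 - 1) + 6) + 4)² = ((-3 - 1*(-5))*((2*(-3 - 2*4)/(2 + 4) - 3)/(-5 - 1) + 6) + 4)² = ((-3 + 5)*((2*(-3 - 8)/6 - 3)/(-6) + 6) + 4)² = (2*((2*(⅙)*(-11) - 3)*(-⅙) + 6) + 4)² = (2*((-11/3 - 3)*(-⅙) + 6) + 4)² = (2*(-20/3*(-⅙) + 6) + 4)² = (2*(10/9 + 6) + 4)² = (2*(64/9) + 4)² = (128/9 + 4)² = (164/9)² = 26896/81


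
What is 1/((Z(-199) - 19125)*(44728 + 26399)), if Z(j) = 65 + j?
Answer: -1/1369834893 ≈ -7.3002e-10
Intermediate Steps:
1/((Z(-199) - 19125)*(44728 + 26399)) = 1/(((65 - 199) - 19125)*(44728 + 26399)) = 1/((-134 - 19125)*71127) = 1/(-19259*71127) = 1/(-1369834893) = -1/1369834893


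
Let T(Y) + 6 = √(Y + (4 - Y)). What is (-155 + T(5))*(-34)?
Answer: 5406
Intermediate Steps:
T(Y) = -4 (T(Y) = -6 + √(Y + (4 - Y)) = -6 + √4 = -6 + 2 = -4)
(-155 + T(5))*(-34) = (-155 - 4)*(-34) = -159*(-34) = 5406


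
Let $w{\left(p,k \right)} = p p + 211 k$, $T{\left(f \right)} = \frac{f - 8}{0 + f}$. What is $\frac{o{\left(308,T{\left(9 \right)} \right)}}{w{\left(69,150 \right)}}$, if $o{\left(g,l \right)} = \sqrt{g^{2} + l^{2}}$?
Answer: $\frac{\sqrt{7683985}}{327699} \approx 0.008459$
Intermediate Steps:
$T{\left(f \right)} = \frac{-8 + f}{f}$
$w{\left(p,k \right)} = p^{2} + 211 k$
$\frac{o{\left(308,T{\left(9 \right)} \right)}}{w{\left(69,150 \right)}} = \frac{\sqrt{308^{2} + \left(\frac{-8 + 9}{9}\right)^{2}}}{69^{2} + 211 \cdot 150} = \frac{\sqrt{94864 + \left(\frac{1}{9} \cdot 1\right)^{2}}}{4761 + 31650} = \frac{\sqrt{94864 + \left(\frac{1}{9}\right)^{2}}}{36411} = \sqrt{94864 + \frac{1}{81}} \cdot \frac{1}{36411} = \sqrt{\frac{7683985}{81}} \cdot \frac{1}{36411} = \frac{\sqrt{7683985}}{9} \cdot \frac{1}{36411} = \frac{\sqrt{7683985}}{327699}$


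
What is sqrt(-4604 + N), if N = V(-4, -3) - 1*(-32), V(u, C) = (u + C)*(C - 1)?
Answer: 8*I*sqrt(71) ≈ 67.409*I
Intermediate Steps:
V(u, C) = (-1 + C)*(C + u) (V(u, C) = (C + u)*(-1 + C) = (-1 + C)*(C + u))
N = 60 (N = ((-3)**2 - 1*(-3) - 1*(-4) - 3*(-4)) - 1*(-32) = (9 + 3 + 4 + 12) + 32 = 28 + 32 = 60)
sqrt(-4604 + N) = sqrt(-4604 + 60) = sqrt(-4544) = 8*I*sqrt(71)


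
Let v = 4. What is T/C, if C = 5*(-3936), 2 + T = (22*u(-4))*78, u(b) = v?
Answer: -3431/9840 ≈ -0.34868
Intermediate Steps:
u(b) = 4
T = 6862 (T = -2 + (22*4)*78 = -2 + 88*78 = -2 + 6864 = 6862)
C = -19680
T/C = 6862/(-19680) = 6862*(-1/19680) = -3431/9840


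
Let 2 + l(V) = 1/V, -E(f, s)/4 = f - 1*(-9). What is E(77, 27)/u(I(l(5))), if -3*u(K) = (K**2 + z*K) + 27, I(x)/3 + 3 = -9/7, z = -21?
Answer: 16856/7551 ≈ 2.2323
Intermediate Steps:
E(f, s) = -36 - 4*f (E(f, s) = -4*(f - 1*(-9)) = -4*(f + 9) = -4*(9 + f) = -36 - 4*f)
l(V) = -2 + 1/V
I(x) = -90/7 (I(x) = -9 + 3*(-9/7) = -9 - 27/7 = -90/7)
u(K) = -9 + 7*K - K**2/3 (u(K) = -((K**2 - 21*K) + 27)/3 = -(27 + K**2 - 21*K)/3 = -9 + 7*K - K**2/3)
E(77, 27)/u(I(l(5))) = (-36 - 4*77)/(-9 + 7*(-90/7) - (-90/7)**2/3) = (-36 - 308)/(-9 - 90 - 1/3*8100/49) = -344/(-9 - 90 - 2700/49) = -344/(-7551/49) = -344*(-49/7551) = 16856/7551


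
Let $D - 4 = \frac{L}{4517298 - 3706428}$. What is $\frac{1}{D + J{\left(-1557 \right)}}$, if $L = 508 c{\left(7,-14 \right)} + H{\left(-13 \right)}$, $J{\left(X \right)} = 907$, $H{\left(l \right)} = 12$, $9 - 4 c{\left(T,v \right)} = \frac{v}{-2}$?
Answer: $\frac{405435}{369351418} \approx 0.0010977$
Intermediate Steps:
$c{\left(T,v \right)} = \frac{9}{4} + \frac{v}{8}$ ($c{\left(T,v \right)} = \frac{9}{4} - \frac{v \frac{1}{-2}}{4} = \frac{9}{4} - \frac{v \left(- \frac{1}{2}\right)}{4} = \frac{9}{4} - \frac{\left(- \frac{1}{2}\right) v}{4} = \frac{9}{4} + \frac{v}{8}$)
$L = 266$ ($L = 508 \left(\frac{9}{4} + \frac{1}{8} \left(-14\right)\right) + 12 = 508 \left(\frac{9}{4} - \frac{7}{4}\right) + 12 = 508 \cdot \frac{1}{2} + 12 = 254 + 12 = 266$)
$D = \frac{1621873}{405435}$ ($D = 4 + \frac{266}{4517298 - 3706428} = 4 + \frac{266}{810870} = 4 + 266 \cdot \frac{1}{810870} = 4 + \frac{133}{405435} = \frac{1621873}{405435} \approx 4.0003$)
$\frac{1}{D + J{\left(-1557 \right)}} = \frac{1}{\frac{1621873}{405435} + 907} = \frac{1}{\frac{369351418}{405435}} = \frac{405435}{369351418}$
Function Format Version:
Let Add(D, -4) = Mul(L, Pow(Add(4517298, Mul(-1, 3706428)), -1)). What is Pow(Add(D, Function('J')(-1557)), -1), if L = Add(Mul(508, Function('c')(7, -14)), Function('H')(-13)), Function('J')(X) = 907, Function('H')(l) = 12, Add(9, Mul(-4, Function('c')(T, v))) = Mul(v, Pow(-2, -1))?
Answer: Rational(405435, 369351418) ≈ 0.0010977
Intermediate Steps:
Function('c')(T, v) = Add(Rational(9, 4), Mul(Rational(1, 8), v)) (Function('c')(T, v) = Add(Rational(9, 4), Mul(Rational(-1, 4), Mul(v, Pow(-2, -1)))) = Add(Rational(9, 4), Mul(Rational(-1, 4), Mul(v, Rational(-1, 2)))) = Add(Rational(9, 4), Mul(Rational(-1, 4), Mul(Rational(-1, 2), v))) = Add(Rational(9, 4), Mul(Rational(1, 8), v)))
L = 266 (L = Add(Mul(508, Add(Rational(9, 4), Mul(Rational(1, 8), -14))), 12) = Add(Mul(508, Add(Rational(9, 4), Rational(-7, 4))), 12) = Add(Mul(508, Rational(1, 2)), 12) = Add(254, 12) = 266)
D = Rational(1621873, 405435) (D = Add(4, Mul(266, Pow(Add(4517298, Mul(-1, 3706428)), -1))) = Add(4, Mul(266, Pow(Add(4517298, -3706428), -1))) = Add(4, Mul(266, Pow(810870, -1))) = Add(4, Mul(266, Rational(1, 810870))) = Add(4, Rational(133, 405435)) = Rational(1621873, 405435) ≈ 4.0003)
Pow(Add(D, Function('J')(-1557)), -1) = Pow(Add(Rational(1621873, 405435), 907), -1) = Pow(Rational(369351418, 405435), -1) = Rational(405435, 369351418)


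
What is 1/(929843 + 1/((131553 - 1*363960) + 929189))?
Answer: 696782/647897865227 ≈ 1.0755e-6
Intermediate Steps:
1/(929843 + 1/((131553 - 1*363960) + 929189)) = 1/(929843 + 1/((131553 - 363960) + 929189)) = 1/(929843 + 1/(-232407 + 929189)) = 1/(929843 + 1/696782) = 1/(647897865227/696782) = 696782/647897865227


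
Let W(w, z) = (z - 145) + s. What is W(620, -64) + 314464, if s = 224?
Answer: 314479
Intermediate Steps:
W(w, z) = 79 + z (W(w, z) = (z - 145) + 224 = (-145 + z) + 224 = 79 + z)
W(620, -64) + 314464 = (79 - 64) + 314464 = 15 + 314464 = 314479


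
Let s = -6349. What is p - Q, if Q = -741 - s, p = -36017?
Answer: -41625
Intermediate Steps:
Q = 5608 (Q = -741 - 1*(-6349) = -741 + 6349 = 5608)
p - Q = -36017 - 1*5608 = -36017 - 5608 = -41625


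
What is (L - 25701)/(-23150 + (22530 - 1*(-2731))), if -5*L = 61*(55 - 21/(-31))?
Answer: -4088941/327205 ≈ -12.497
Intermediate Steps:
L = -105286/155 (L = -61*(55 - 21/(-31))/5 = -61*(55 - 21*(-1/31))/5 = -61*(55 + 21/31)/5 = -61*1726/(5*31) = -1/5*105286/31 = -105286/155 ≈ -679.26)
(L - 25701)/(-23150 + (22530 - 1*(-2731))) = (-105286/155 - 25701)/(-23150 + (22530 - 1*(-2731))) = -4088941/(155*(-23150 + (22530 + 2731))) = -4088941/(155*(-23150 + 25261)) = -4088941/155/2111 = -4088941/155*1/2111 = -4088941/327205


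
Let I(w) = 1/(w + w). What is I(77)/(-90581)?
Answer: -1/13949474 ≈ -7.1687e-8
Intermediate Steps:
I(w) = 1/(2*w)
I(77)/(-90581) = ((½)/77)/(-90581) = ((½)*(1/77))*(-1/90581) = (1/154)*(-1/90581) = -1/13949474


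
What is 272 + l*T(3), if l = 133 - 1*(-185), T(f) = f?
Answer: 1226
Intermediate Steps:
l = 318 (l = 133 + 185 = 318)
272 + l*T(3) = 272 + 318*3 = 272 + 954 = 1226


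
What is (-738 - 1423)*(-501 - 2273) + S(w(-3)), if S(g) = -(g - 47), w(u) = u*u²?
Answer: 5994688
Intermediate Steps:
w(u) = u³
S(g) = 47 - g (S(g) = -(-47 + g) = 47 - g)
(-738 - 1423)*(-501 - 2273) + S(w(-3)) = (-738 - 1423)*(-501 - 2273) + (47 - 1*(-3)³) = -2161*(-2774) + (47 - 1*(-27)) = 5994614 + (47 + 27) = 5994614 + 74 = 5994688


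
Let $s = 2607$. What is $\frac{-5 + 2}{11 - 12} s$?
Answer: $7821$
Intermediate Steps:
$\frac{-5 + 2}{11 - 12} s = \frac{-5 + 2}{11 - 12} \cdot 2607 = - \frac{3}{-1} \cdot 2607 = \left(-3\right) \left(-1\right) 2607 = 3 \cdot 2607 = 7821$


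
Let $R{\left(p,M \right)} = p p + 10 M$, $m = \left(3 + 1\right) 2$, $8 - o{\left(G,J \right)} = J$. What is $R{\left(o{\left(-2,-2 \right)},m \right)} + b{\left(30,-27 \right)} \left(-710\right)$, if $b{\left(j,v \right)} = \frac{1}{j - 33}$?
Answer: $\frac{1250}{3} \approx 416.67$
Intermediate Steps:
$b{\left(j,v \right)} = \frac{1}{-33 + j}$
$o{\left(G,J \right)} = 8 - J$
$m = 8$ ($m = 4 \cdot 2 = 8$)
$R{\left(p,M \right)} = p^{2} + 10 M$
$R{\left(o{\left(-2,-2 \right)},m \right)} + b{\left(30,-27 \right)} \left(-710\right) = \left(\left(8 - -2\right)^{2} + 10 \cdot 8\right) + \frac{1}{-33 + 30} \left(-710\right) = \left(\left(8 + 2\right)^{2} + 80\right) + \frac{1}{-3} \left(-710\right) = \left(10^{2} + 80\right) - - \frac{710}{3} = \left(100 + 80\right) + \frac{710}{3} = 180 + \frac{710}{3} = \frac{1250}{3}$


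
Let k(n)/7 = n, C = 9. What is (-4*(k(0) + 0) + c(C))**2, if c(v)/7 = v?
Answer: 3969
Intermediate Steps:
c(v) = 7*v
k(n) = 7*n
(-4*(k(0) + 0) + c(C))**2 = (-4*(7*0 + 0) + 7*9)**2 = (-4*(0 + 0) + 63)**2 = (-4*0 + 63)**2 = (0 + 63)**2 = 63**2 = 3969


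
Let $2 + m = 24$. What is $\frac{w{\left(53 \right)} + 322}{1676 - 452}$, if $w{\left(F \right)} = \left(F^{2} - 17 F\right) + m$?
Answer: $\frac{563}{306} \approx 1.8399$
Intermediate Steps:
$m = 22$ ($m = -2 + 24 = 22$)
$w{\left(F \right)} = 22 + F^{2} - 17 F$ ($w{\left(F \right)} = \left(F^{2} - 17 F\right) + 22 = 22 + F^{2} - 17 F$)
$\frac{w{\left(53 \right)} + 322}{1676 - 452} = \frac{\left(22 + 53^{2} - 901\right) + 322}{1676 - 452} = \frac{\left(22 + 2809 - 901\right) + 322}{1224} = \left(1930 + 322\right) \frac{1}{1224} = 2252 \cdot \frac{1}{1224} = \frac{563}{306}$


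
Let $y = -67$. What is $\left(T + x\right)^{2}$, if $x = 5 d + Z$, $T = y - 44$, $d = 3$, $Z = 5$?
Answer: $8281$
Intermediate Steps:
$T = -111$ ($T = -67 - 44 = -111$)
$x = 20$ ($x = 5 \cdot 3 + 5 = 15 + 5 = 20$)
$\left(T + x\right)^{2} = \left(-111 + 20\right)^{2} = \left(-91\right)^{2} = 8281$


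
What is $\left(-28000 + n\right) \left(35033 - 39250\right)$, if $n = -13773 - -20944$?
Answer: $87835893$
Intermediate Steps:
$n = 7171$ ($n = -13773 + 20944 = 7171$)
$\left(-28000 + n\right) \left(35033 - 39250\right) = \left(-28000 + 7171\right) \left(35033 - 39250\right) = \left(-20829\right) \left(-4217\right) = 87835893$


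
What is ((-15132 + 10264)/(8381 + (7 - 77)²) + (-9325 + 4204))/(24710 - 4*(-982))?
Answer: -68016869/380341278 ≈ -0.17883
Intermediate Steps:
((-15132 + 10264)/(8381 + (7 - 77)²) + (-9325 + 4204))/(24710 - 4*(-982)) = (-4868/(8381 + (-70)²) - 5121)/(24710 + 3928) = (-4868/(8381 + 4900) - 5121)/28638 = (-4868/13281 - 5121)*(1/28638) = -68016869/13281*1/28638 = -68016869/380341278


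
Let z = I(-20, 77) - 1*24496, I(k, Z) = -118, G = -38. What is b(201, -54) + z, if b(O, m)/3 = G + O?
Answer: -24125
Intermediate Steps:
b(O, m) = -114 + 3*O (b(O, m) = 3*(-38 + O) = -114 + 3*O)
z = -24614 (z = -118 - 1*24496 = -118 - 24496 = -24614)
b(201, -54) + z = (-114 + 3*201) - 24614 = (-114 + 603) - 24614 = 489 - 24614 = -24125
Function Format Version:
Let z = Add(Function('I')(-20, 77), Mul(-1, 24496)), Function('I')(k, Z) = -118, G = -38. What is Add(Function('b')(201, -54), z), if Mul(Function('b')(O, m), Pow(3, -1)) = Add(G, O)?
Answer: -24125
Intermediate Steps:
Function('b')(O, m) = Add(-114, Mul(3, O)) (Function('b')(O, m) = Mul(3, Add(-38, O)) = Add(-114, Mul(3, O)))
z = -24614 (z = Add(-118, Mul(-1, 24496)) = Add(-118, -24496) = -24614)
Add(Function('b')(201, -54), z) = Add(Add(-114, Mul(3, 201)), -24614) = Add(Add(-114, 603), -24614) = Add(489, -24614) = -24125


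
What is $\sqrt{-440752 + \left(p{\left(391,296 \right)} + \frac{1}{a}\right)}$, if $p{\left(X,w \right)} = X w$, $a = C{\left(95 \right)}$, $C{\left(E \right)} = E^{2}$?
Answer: $\frac{i \sqrt{2933269399}}{95} \approx 570.1 i$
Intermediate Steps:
$a = 9025$ ($a = 95^{2} = 9025$)
$\sqrt{-440752 + \left(p{\left(391,296 \right)} + \frac{1}{a}\right)} = \sqrt{-440752 + \left(391 \cdot 296 + \frac{1}{9025}\right)} = \sqrt{-440752 + \left(115736 + \frac{1}{9025}\right)} = \sqrt{-440752 + \frac{1044517401}{9025}} = \sqrt{- \frac{2933269399}{9025}} = \frac{i \sqrt{2933269399}}{95}$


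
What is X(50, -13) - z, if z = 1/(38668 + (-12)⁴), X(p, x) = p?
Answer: 2970199/59404 ≈ 50.000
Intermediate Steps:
z = 1/59404 (z = 1/(38668 + 20736) = 1/59404 ≈ 1.6834e-5)
X(50, -13) - z = 50 - 1*1/59404 = 50 - 1/59404 = 2970199/59404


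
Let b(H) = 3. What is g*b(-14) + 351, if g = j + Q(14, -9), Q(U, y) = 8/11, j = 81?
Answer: 6558/11 ≈ 596.18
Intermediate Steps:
Q(U, y) = 8/11 (Q(U, y) = 8*(1/11) = 8/11)
g = 899/11 (g = 81 + 8/11 = 899/11 ≈ 81.727)
g*b(-14) + 351 = (899/11)*3 + 351 = 2697/11 + 351 = 6558/11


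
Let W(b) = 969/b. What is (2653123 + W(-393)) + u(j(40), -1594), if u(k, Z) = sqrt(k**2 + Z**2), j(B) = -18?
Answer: 347558790/131 + 2*sqrt(635290) ≈ 2.6547e+6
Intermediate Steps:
u(k, Z) = sqrt(Z**2 + k**2)
(2653123 + W(-393)) + u(j(40), -1594) = (2653123 + 969/(-393)) + sqrt((-1594)**2 + (-18)**2) = (2653123 + 969*(-1/393)) + sqrt(2540836 + 324) = (2653123 - 323/131) + sqrt(2541160) = 347558790/131 + 2*sqrt(635290)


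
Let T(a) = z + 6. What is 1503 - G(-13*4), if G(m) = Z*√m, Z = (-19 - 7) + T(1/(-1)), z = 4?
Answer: 1503 + 32*I*√13 ≈ 1503.0 + 115.38*I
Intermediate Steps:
T(a) = 10 (T(a) = 4 + 6 = 10)
Z = -16 (Z = (-19 - 7) + 10 = -26 + 10 = -16)
G(m) = -16*√m
1503 - G(-13*4) = 1503 - (-16)*√(-13*4) = 1503 - (-16)*√(-52) = 1503 - (-16)*2*I*√13 = 1503 - (-32)*I*√13 = 1503 + 32*I*√13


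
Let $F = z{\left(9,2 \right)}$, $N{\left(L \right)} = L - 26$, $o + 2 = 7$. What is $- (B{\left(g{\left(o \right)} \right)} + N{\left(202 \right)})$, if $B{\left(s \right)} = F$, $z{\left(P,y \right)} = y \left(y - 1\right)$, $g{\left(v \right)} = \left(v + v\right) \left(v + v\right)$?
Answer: $-178$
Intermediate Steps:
$o = 5$ ($o = -2 + 7 = 5$)
$g{\left(v \right)} = 4 v^{2}$ ($g{\left(v \right)} = 2 v 2 v = 4 v^{2}$)
$N{\left(L \right)} = -26 + L$
$z{\left(P,y \right)} = y \left(-1 + y\right)$
$F = 2$ ($F = 2 \left(-1 + 2\right) = 2 \cdot 1 = 2$)
$B{\left(s \right)} = 2$
$- (B{\left(g{\left(o \right)} \right)} + N{\left(202 \right)}) = - (2 + \left(-26 + 202\right)) = - (2 + 176) = \left(-1\right) 178 = -178$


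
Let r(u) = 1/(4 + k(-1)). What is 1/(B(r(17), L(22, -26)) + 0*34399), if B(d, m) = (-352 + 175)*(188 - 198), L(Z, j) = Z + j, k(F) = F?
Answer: 1/1770 ≈ 0.00056497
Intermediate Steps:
r(u) = 1/3 (r(u) = 1/(4 - 1) = 1/3)
B(d, m) = 1770 (B(d, m) = -177*(-10) = 1770)
1/(B(r(17), L(22, -26)) + 0*34399) = 1/(1770 + 0*34399) = 1/(1770 + 0) = 1/1770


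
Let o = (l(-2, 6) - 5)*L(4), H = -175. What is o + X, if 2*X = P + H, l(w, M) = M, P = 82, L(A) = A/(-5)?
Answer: -473/10 ≈ -47.300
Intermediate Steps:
L(A) = -A/5 (L(A) = A*(-1/5) = -A/5)
o = -4/5 (o = (6 - 5)*(-1/5*4) = 1*(-4/5) = -4/5 ≈ -0.80000)
X = -93/2 (X = (82 - 175)/2 = (1/2)*(-93) = -93/2 ≈ -46.500)
o + X = -4/5 - 93/2 = -473/10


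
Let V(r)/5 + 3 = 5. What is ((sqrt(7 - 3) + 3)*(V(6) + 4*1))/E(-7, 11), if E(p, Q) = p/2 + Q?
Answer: 28/3 ≈ 9.3333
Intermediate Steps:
E(p, Q) = Q + p/2 (E(p, Q) = p/2 + Q = Q + p/2)
V(r) = 10 (V(r) = -15 + 5*5 = -15 + 25 = 10)
((sqrt(7 - 3) + 3)*(V(6) + 4*1))/E(-7, 11) = ((sqrt(7 - 3) + 3)*(10 + 4*1))/(11 + (1/2)*(-7)) = ((sqrt(4) + 3)*(10 + 4))/(11 - 7/2) = ((2 + 3)*14)/(15/2) = (5*14)*(2/15) = 70*(2/15) = 28/3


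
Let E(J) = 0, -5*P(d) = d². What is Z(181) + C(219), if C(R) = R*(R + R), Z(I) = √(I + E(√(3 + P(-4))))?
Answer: 95922 + √181 ≈ 95936.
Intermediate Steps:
P(d) = -d²/5
Z(I) = √I (Z(I) = √(I + 0) = √I)
C(R) = 2*R² (C(R) = R*(2*R) = 2*R²)
Z(181) + C(219) = √181 + 2*219² = √181 + 2*47961 = √181 + 95922 = 95922 + √181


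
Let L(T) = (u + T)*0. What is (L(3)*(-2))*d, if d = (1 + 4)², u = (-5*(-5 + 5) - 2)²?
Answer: 0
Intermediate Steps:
u = 4 (u = (-5*0 - 2)² = (0 - 2)² = (-2)² = 4)
L(T) = 0 (L(T) = (4 + T)*0 = 0)
d = 25 (d = 5² = 25)
(L(3)*(-2))*d = (0*(-2))*25 = 0*25 = 0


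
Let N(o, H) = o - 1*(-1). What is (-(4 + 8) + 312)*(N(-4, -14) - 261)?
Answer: -79200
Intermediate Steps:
N(o, H) = 1 + o (N(o, H) = o + 1 = 1 + o)
(-(4 + 8) + 312)*(N(-4, -14) - 261) = (-(4 + 8) + 312)*((1 - 4) - 261) = (-1*12 + 312)*(-3 - 261) = (-12 + 312)*(-264) = 300*(-264) = -79200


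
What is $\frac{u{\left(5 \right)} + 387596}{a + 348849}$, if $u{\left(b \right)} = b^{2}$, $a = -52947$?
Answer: $\frac{43069}{32878} \approx 1.31$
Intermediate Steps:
$\frac{u{\left(5 \right)} + 387596}{a + 348849} = \frac{5^{2} + 387596}{-52947 + 348849} = \frac{25 + 387596}{295902} = 387621 \cdot \frac{1}{295902} = \frac{43069}{32878}$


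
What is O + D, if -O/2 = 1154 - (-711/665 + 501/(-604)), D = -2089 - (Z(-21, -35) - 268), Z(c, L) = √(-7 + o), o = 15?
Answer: -829989679/200830 - 2*√2 ≈ -4135.6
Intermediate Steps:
Z(c, L) = 2*√2 (Z(c, L) = √(-7 + 15) = √8 = 2*√2)
D = -1821 - 2*√2 (D = -2089 - (2*√2 - 268) = -2089 - (-268 + 2*√2) = -2089 + (268 - 2*√2) = -1821 - 2*√2 ≈ -1823.8)
O = -464278249/200830 (O = -2*(1154 - (-711/665 + 501/(-604))) = -2*(1154 - (-711*1/665 + 501*(-1/604))) = -2*(1154 - (-711/665 - 501/604)) = -2*(1154 - 1*(-762609/401660)) = -2*(1154 + 762609/401660) = -2*464278249/401660 = -464278249/200830 ≈ -2311.8)
O + D = -464278249/200830 + (-1821 - 2*√2) = -829989679/200830 - 2*√2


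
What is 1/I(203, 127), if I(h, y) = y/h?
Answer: 203/127 ≈ 1.5984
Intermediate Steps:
1/I(203, 127) = 1/(127/203) = 203/127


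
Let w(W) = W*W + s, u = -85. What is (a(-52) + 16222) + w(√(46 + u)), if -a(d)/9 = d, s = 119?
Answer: 16770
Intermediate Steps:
a(d) = -9*d
w(W) = 119 + W² (w(W) = W*W + 119 = W² + 119 = 119 + W²)
(a(-52) + 16222) + w(√(46 + u)) = (-9*(-52) + 16222) + (119 + (√(46 - 85))²) = (468 + 16222) + (119 + (√(-39))²) = 16690 + (119 + (I*√39)²) = 16690 + (119 - 39) = 16690 + 80 = 16770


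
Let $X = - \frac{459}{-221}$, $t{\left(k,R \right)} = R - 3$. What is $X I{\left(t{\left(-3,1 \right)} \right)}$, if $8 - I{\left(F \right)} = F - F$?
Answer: $\frac{216}{13} \approx 16.615$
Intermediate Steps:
$t{\left(k,R \right)} = -3 + R$ ($t{\left(k,R \right)} = R - 3 = -3 + R$)
$I{\left(F \right)} = 8$ ($I{\left(F \right)} = 8 - \left(F - F\right) = 8 - 0 = 8 + 0 = 8$)
$X = \frac{27}{13}$ ($X = \left(-459\right) \left(- \frac{1}{221}\right) = \frac{27}{13} \approx 2.0769$)
$X I{\left(t{\left(-3,1 \right)} \right)} = \frac{27}{13} \cdot 8 = \frac{216}{13}$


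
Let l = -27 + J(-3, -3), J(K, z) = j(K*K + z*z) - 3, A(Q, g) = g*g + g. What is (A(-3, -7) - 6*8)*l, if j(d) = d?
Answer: 72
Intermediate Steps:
A(Q, g) = g + g² (A(Q, g) = g² + g = g + g²)
J(K, z) = -3 + K² + z² (J(K, z) = (K*K + z*z) - 3 = (K² + z²) - 3 = -3 + K² + z²)
l = -12 (l = -27 + (-3 + (-3)² + (-3)²) = -27 + (-3 + 9 + 9) = -27 + 15 = -12)
(A(-3, -7) - 6*8)*l = (-7*(1 - 7) - 6*8)*(-12) = (-7*(-6) - 48)*(-12) = (42 - 48)*(-12) = -6*(-12) = 72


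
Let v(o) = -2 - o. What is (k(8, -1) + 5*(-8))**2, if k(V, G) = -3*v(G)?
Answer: 1369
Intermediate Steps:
k(V, G) = 6 + 3*G (k(V, G) = -3*(-2 - G) = 6 + 3*G)
(k(8, -1) + 5*(-8))**2 = ((6 + 3*(-1)) + 5*(-8))**2 = ((6 - 3) - 40)**2 = (3 - 40)**2 = (-37)**2 = 1369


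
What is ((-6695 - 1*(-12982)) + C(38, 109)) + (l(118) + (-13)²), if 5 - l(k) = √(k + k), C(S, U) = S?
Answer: 6499 - 2*√59 ≈ 6483.6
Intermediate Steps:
l(k) = 5 - √2*√k (l(k) = 5 - √(k + k) = 5 - √(2*k) = 5 - √2*√k)
((-6695 - 1*(-12982)) + C(38, 109)) + (l(118) + (-13)²) = ((-6695 - 1*(-12982)) + 38) + ((5 - √2*√118) + (-13)²) = ((-6695 + 12982) + 38) + ((5 - 2*√59) + 169) = (6287 + 38) + (174 - 2*√59) = 6325 + (174 - 2*√59) = 6499 - 2*√59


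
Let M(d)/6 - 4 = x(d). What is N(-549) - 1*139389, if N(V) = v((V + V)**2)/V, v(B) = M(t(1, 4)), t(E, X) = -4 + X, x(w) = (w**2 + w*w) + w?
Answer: -25508195/183 ≈ -1.3939e+5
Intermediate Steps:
x(w) = w + 2*w**2 (x(w) = (w**2 + w**2) + w = 2*w**2 + w = w + 2*w**2)
M(d) = 24 + 6*d*(1 + 2*d) (M(d) = 24 + 6*(d*(1 + 2*d)) = 24 + 6*d*(1 + 2*d))
v(B) = 24 (v(B) = 24 + 6*(-4 + 4)*(1 + 2*(-4 + 4)) = 24 + 6*0*(1 + 2*0) = 24 + 6*0*(1 + 0) = 24 + 6*0*1 = 24 + 0 = 24)
N(V) = 24/V
N(-549) - 1*139389 = 24/(-549) - 1*139389 = 24*(-1/549) - 139389 = -8/183 - 139389 = -25508195/183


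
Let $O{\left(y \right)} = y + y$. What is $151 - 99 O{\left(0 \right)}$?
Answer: $151$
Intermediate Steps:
$O{\left(y \right)} = 2 y$
$151 - 99 O{\left(0 \right)} = 151 - 99 \cdot 2 \cdot 0 = 151 - 0 = 151 + 0 = 151$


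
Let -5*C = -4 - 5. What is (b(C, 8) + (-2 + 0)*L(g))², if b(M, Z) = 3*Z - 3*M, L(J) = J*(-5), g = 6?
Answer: 154449/25 ≈ 6178.0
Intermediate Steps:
C = 9/5 (C = -(-4 - 5)/5 = -⅕*(-9) = 9/5 ≈ 1.8000)
L(J) = -5*J
b(M, Z) = -3*M + 3*Z
(b(C, 8) + (-2 + 0)*L(g))² = ((-3*9/5 + 3*8) + (-2 + 0)*(-5*6))² = ((-27/5 + 24) - 2*(-30))² = (93/5 + 60)² = (393/5)² = 154449/25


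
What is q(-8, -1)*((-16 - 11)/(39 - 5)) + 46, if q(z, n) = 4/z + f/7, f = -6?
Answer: 22409/476 ≈ 47.078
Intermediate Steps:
q(z, n) = -6/7 + 4/z (q(z, n) = 4/z - 6/7 = -6/7 + 4/z)
q(-8, -1)*((-16 - 11)/(39 - 5)) + 46 = (-6/7 + 4/(-8))*((-16 - 11)/(39 - 5)) + 46 = (-6/7 + 4*(-⅛))*(-27/34) + 46 = (-6/7 - ½)*(-27*1/34) + 46 = -19/14*(-27/34) + 46 = 513/476 + 46 = 22409/476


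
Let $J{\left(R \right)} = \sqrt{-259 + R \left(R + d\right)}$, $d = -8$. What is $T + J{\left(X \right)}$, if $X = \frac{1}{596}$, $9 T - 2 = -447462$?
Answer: $- \frac{447460}{9} + \frac{i \sqrt{92005711}}{596} \approx -49718.0 + 16.094 i$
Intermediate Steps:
$T = - \frac{447460}{9}$ ($T = \frac{2}{9} + \frac{1}{9} \left(-447462\right) = \frac{2}{9} - 49718 = - \frac{447460}{9} \approx -49718.0$)
$X = \frac{1}{596} \approx 0.0016779$
$J{\left(R \right)} = \sqrt{-259 + R \left(-8 + R\right)}$ ($J{\left(R \right)} = \sqrt{-259 + R \left(R - 8\right)} = \sqrt{-259 + R \left(-8 + R\right)}$)
$T + J{\left(X \right)} = - \frac{447460}{9} + \sqrt{-259 + \left(\frac{1}{596}\right)^{2} - \frac{2}{149}} = - \frac{447460}{9} + \sqrt{-259 + \frac{1}{355216} - \frac{2}{149}} = - \frac{447460}{9} + \sqrt{- \frac{92005711}{355216}} = - \frac{447460}{9} + \frac{i \sqrt{92005711}}{596}$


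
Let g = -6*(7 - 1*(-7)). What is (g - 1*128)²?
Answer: 44944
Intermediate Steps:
g = -84 (g = -6*(7 + 7) = -6*14 = -84)
(g - 1*128)² = (-84 - 1*128)² = (-84 - 128)² = (-212)² = 44944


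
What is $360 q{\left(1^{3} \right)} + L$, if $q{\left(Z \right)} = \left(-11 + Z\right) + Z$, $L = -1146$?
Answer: $-4386$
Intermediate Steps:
$q{\left(Z \right)} = -11 + 2 Z$
$360 q{\left(1^{3} \right)} + L = 360 \left(-11 + 2 \cdot 1^{3}\right) - 1146 = 360 \left(-11 + 2 \cdot 1\right) - 1146 = 360 \left(-11 + 2\right) - 1146 = 360 \left(-9\right) - 1146 = -3240 - 1146 = -4386$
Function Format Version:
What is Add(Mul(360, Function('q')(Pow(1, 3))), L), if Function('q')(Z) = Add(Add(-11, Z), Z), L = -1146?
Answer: -4386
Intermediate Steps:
Function('q')(Z) = Add(-11, Mul(2, Z))
Add(Mul(360, Function('q')(Pow(1, 3))), L) = Add(Mul(360, Add(-11, Mul(2, Pow(1, 3)))), -1146) = Add(Mul(360, Add(-11, Mul(2, 1))), -1146) = Add(Mul(360, Add(-11, 2)), -1146) = Add(Mul(360, -9), -1146) = Add(-3240, -1146) = -4386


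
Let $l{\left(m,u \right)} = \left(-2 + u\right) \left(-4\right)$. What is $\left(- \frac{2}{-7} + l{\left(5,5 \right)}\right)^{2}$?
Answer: $\frac{6724}{49} \approx 137.22$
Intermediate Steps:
$l{\left(m,u \right)} = 8 - 4 u$
$\left(- \frac{2}{-7} + l{\left(5,5 \right)}\right)^{2} = \left(- \frac{2}{-7} + \left(8 - 20\right)\right)^{2} = \left(\left(-2\right) \left(- \frac{1}{7}\right) + \left(8 - 20\right)\right)^{2} = \left(\frac{2}{7} - 12\right)^{2} = \left(- \frac{82}{7}\right)^{2} = \frac{6724}{49}$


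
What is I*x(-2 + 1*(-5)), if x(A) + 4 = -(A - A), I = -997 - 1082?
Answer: 8316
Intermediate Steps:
I = -2079
x(A) = -4 (x(A) = -4 - (A - A) = -4 - 1*0 = -4 + 0 = -4)
I*x(-2 + 1*(-5)) = -2079*(-4) = 8316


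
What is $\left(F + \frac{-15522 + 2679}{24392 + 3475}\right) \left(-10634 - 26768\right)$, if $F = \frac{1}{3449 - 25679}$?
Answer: $\frac{1779884861219}{103247235} \approx 17239.0$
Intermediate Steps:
$F = - \frac{1}{22230}$ ($F = \frac{1}{-22230} = - \frac{1}{22230} \approx -4.4984 \cdot 10^{-5}$)
$\left(F + \frac{-15522 + 2679}{24392 + 3475}\right) \left(-10634 - 26768\right) = \left(- \frac{1}{22230} + \frac{-15522 + 2679}{24392 + 3475}\right) \left(-10634 - 26768\right) = \left(- \frac{1}{22230} - \frac{12843}{27867}\right) \left(-37402\right) = \left(- \frac{1}{22230} - \frac{4281}{9289}\right) \left(-37402\right) = \left(- \frac{95175919}{206494470}\right) \left(-37402\right) = \frac{1779884861219}{103247235}$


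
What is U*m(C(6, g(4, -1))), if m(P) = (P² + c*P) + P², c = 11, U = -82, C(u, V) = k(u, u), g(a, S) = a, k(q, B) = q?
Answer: -11316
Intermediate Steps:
C(u, V) = u
m(P) = 2*P² + 11*P (m(P) = (P² + 11*P) + P² = 2*P² + 11*P)
U*m(C(6, g(4, -1))) = -492*(11 + 2*6) = -492*(11 + 12) = -492*23 = -82*138 = -11316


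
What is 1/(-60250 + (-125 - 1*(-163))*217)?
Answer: -1/52004 ≈ -1.9229e-5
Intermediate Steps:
1/(-60250 + (-125 - 1*(-163))*217) = 1/(-60250 + (-125 + 163)*217) = 1/(-60250 + 38*217) = 1/(-60250 + 8246) = 1/(-52004) = -1/52004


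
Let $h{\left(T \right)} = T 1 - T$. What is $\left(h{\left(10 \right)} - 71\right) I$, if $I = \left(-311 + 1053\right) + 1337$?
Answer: $-147609$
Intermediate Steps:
$h{\left(T \right)} = 0$ ($h{\left(T \right)} = T - T = 0$)
$I = 2079$ ($I = 742 + 1337 = 2079$)
$\left(h{\left(10 \right)} - 71\right) I = \left(0 - 71\right) 2079 = \left(-71\right) 2079 = -147609$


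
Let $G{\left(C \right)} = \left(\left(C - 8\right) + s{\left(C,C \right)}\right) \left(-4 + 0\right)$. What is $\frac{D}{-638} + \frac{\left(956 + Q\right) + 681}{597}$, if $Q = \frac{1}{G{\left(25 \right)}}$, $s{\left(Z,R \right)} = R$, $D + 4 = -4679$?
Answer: $\frac{322572869}{31994424} \approx 10.082$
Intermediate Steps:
$D = -4683$ ($D = -4 - 4679 = -4683$)
$G{\left(C \right)} = 32 - 8 C$ ($G{\left(C \right)} = \left(\left(C - 8\right) + C\right) \left(-4 + 0\right) = \left(\left(C - 8\right) + C\right) \left(-4\right) = \left(\left(-8 + C\right) + C\right) \left(-4\right) = \left(-8 + 2 C\right) \left(-4\right) = 32 - 8 C$)
$Q = - \frac{1}{168}$ ($Q = \frac{1}{32 - 200} = \frac{1}{-168} = - \frac{1}{168} \approx -0.0059524$)
$\frac{D}{-638} + \frac{\left(956 + Q\right) + 681}{597} = - \frac{4683}{-638} + \frac{\left(956 - \frac{1}{168}\right) + 681}{597} = \left(-4683\right) \left(- \frac{1}{638}\right) + \left(\frac{160607}{168} + 681\right) \frac{1}{597} = \frac{4683}{638} + \frac{275015}{168} \cdot \frac{1}{597} = \frac{4683}{638} + \frac{275015}{100296} = \frac{322572869}{31994424}$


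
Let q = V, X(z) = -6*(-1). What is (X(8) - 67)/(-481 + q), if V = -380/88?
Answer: 1342/10677 ≈ 0.12569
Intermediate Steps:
V = -95/22 (V = -380*1/88 = -95/22 ≈ -4.3182)
X(z) = 6
q = -95/22 ≈ -4.3182
(X(8) - 67)/(-481 + q) = (6 - 67)/(-481 - 95/22) = -61/(-10677/22) = -61*(-22/10677) = 1342/10677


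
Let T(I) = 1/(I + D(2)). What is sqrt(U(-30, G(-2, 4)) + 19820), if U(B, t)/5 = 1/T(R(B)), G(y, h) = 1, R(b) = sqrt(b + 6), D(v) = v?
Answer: sqrt(19830 + 10*I*sqrt(6)) ≈ 140.82 + 0.087*I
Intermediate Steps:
R(b) = sqrt(6 + b)
T(I) = 1/(2 + I) (T(I) = 1/(I + 2) = 1/(2 + I))
U(B, t) = 10 + 5*sqrt(6 + B) (U(B, t) = 5/(1/(2 + sqrt(6 + B))) = 5*(2 + sqrt(6 + B)) = 10 + 5*sqrt(6 + B))
sqrt(U(-30, G(-2, 4)) + 19820) = sqrt((10 + 5*sqrt(6 - 30)) + 19820) = sqrt((10 + 5*sqrt(-24)) + 19820) = sqrt((10 + 5*(2*I*sqrt(6))) + 19820) = sqrt((10 + 10*I*sqrt(6)) + 19820) = sqrt(19830 + 10*I*sqrt(6))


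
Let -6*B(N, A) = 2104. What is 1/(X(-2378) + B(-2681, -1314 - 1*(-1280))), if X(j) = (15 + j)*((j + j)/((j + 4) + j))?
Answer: -1188/3226199 ≈ -0.00036824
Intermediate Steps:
B(N, A) = -1052/3 (B(N, A) = -1/6*2104 = -1052/3)
X(j) = 2*j*(15 + j)/(4 + 2*j) (X(j) = (15 + j)*((2*j)/((4 + j) + j)) = (15 + j)*((2*j)/(4 + 2*j)) = (15 + j)*(2*j/(4 + 2*j)) = 2*j*(15 + j)/(4 + 2*j))
1/(X(-2378) + B(-2681, -1314 - 1*(-1280))) = 1/(-2378*(15 - 2378)/(2 - 2378) - 1052/3) = 1/(-2378*(-2363)/(-2376) - 1052/3) = 1/(-2378*(-1/2376)*(-2363) - 1052/3) = 1/(-2809607/1188 - 1052/3) = 1/(-3226199/1188) = -1188/3226199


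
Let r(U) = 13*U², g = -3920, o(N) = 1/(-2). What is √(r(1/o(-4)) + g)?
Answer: 2*I*√967 ≈ 62.193*I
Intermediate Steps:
o(N) = -½ (o(N) = 1*(-½) = -½)
√(r(1/o(-4)) + g) = √(13*(1/(-½))² - 3920) = √(13*(-2)² - 3920) = √(13*4 - 3920) = √(52 - 3920) = √(-3868) = 2*I*√967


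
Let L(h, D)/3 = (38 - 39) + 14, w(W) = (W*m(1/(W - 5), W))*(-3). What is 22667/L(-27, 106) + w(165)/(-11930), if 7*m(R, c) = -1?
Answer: 378580373/651378 ≈ 581.20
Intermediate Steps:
m(R, c) = -⅐ (m(R, c) = (⅐)*(-1) = -⅐)
w(W) = 3*W/7 (w(W) = (W*(-⅐))*(-3) = -W/7*(-3) = 3*W/7)
L(h, D) = 39 (L(h, D) = 3*((38 - 39) + 14) = 3*(-1 + 14) = 3*13 = 39)
22667/L(-27, 106) + w(165)/(-11930) = 22667/39 + ((3/7)*165)/(-11930) = 22667*(1/39) + (495/7)*(-1/11930) = 22667/39 - 99/16702 = 378580373/651378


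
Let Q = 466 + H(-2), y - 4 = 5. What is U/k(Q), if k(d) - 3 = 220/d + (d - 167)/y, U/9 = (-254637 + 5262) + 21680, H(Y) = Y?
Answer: -237713580/4231 ≈ -56184.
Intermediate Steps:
y = 9 (y = 4 + 5 = 9)
U = -2049255 (U = 9*((-254637 + 5262) + 21680) = 9*(-249375 + 21680) = 9*(-227695) = -2049255)
Q = 464 (Q = 466 - 2 = 464)
k(d) = -140/9 + 220/d + d/9 (k(d) = 3 + (220/d + (d - 167)/9) = 3 + (220/d + (-167 + d)*(⅑)) = 3 + (220/d + (-167/9 + d/9)) = 3 + (-167/9 + 220/d + d/9) = -140/9 + 220/d + d/9)
U/k(Q) = -2049255*4176/(1980 + 464*(-140 + 464)) = -2049255*4176/(1980 + 464*324) = -2049255*4176/(1980 + 150336) = -2049255/((⅑)*(1/464)*152316) = -2049255/4231/116 = -2049255*116/4231 = -237713580/4231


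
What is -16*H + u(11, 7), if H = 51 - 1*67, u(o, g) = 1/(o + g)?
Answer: 4609/18 ≈ 256.06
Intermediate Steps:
u(o, g) = 1/(g + o)
H = -16 (H = 51 - 67 = -16)
-16*H + u(11, 7) = -16*(-16) + 1/(7 + 11) = 256 + 1/18 = 4609/18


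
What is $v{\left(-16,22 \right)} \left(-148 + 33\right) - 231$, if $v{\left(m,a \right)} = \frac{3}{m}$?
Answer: $- \frac{3351}{16} \approx -209.44$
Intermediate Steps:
$v{\left(-16,22 \right)} \left(-148 + 33\right) - 231 = \frac{3}{-16} \left(-148 + 33\right) - 231 = 3 \left(- \frac{1}{16}\right) \left(-115\right) - 231 = \left(- \frac{3}{16}\right) \left(-115\right) - 231 = \frac{345}{16} - 231 = - \frac{3351}{16}$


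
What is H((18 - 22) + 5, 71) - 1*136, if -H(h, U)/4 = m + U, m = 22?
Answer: -508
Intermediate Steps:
H(h, U) = -88 - 4*U (H(h, U) = -4*(22 + U) = -88 - 4*U)
H((18 - 22) + 5, 71) - 1*136 = (-88 - 4*71) - 1*136 = (-88 - 284) - 136 = -372 - 136 = -508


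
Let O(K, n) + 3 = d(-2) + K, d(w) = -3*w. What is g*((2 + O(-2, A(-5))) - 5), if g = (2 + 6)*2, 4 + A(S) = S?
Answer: -32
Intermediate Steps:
A(S) = -4 + S
O(K, n) = 3 + K (O(K, n) = -3 + (-3*(-2) + K) = -3 + (6 + K) = 3 + K)
g = 16 (g = 8*2 = 16)
g*((2 + O(-2, A(-5))) - 5) = 16*((2 + (3 - 2)) - 5) = 16*((2 + 1) - 5) = 16*(3 - 5) = 16*(-2) = -32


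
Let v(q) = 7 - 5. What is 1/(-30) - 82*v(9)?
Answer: -4921/30 ≈ -164.03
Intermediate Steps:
v(q) = 2
1/(-30) - 82*v(9) = 1/(-30) - 82*2 = -1/30 - 164 = -4921/30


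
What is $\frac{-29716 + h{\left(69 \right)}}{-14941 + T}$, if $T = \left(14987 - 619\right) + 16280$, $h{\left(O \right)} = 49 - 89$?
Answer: $- \frac{29756}{15707} \approx -1.8944$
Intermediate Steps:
$h{\left(O \right)} = -40$ ($h{\left(O \right)} = 49 - 89 = -40$)
$T = 30648$ ($T = 14368 + 16280 = 30648$)
$\frac{-29716 + h{\left(69 \right)}}{-14941 + T} = \frac{-29716 - 40}{-14941 + 30648} = - \frac{29756}{15707}$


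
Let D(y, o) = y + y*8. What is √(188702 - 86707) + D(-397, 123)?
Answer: -3573 + √101995 ≈ -3253.6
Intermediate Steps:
D(y, o) = 9*y (D(y, o) = y + 8*y = 9*y)
√(188702 - 86707) + D(-397, 123) = √(188702 - 86707) + 9*(-397) = √101995 - 3573 = -3573 + √101995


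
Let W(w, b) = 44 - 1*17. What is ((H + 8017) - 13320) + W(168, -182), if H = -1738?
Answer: -7014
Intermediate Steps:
W(w, b) = 27 (W(w, b) = 44 - 17 = 27)
((H + 8017) - 13320) + W(168, -182) = ((-1738 + 8017) - 13320) + 27 = (6279 - 13320) + 27 = -7041 + 27 = -7014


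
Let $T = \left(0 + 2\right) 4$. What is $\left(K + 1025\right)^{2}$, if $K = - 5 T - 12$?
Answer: $946729$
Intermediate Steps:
$T = 8$ ($T = 2 \cdot 4 = 8$)
$K = -52$ ($K = \left(-5\right) 8 - 12 = -40 - 12 = -52$)
$\left(K + 1025\right)^{2} = \left(-52 + 1025\right)^{2} = 973^{2} = 946729$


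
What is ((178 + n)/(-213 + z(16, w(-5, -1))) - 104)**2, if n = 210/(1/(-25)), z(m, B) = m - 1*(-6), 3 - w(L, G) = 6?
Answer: 218803264/36481 ≈ 5997.7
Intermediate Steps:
w(L, G) = -3 (w(L, G) = 3 - 1*6 = 3 - 6 = -3)
z(m, B) = 6 + m (z(m, B) = m + 6 = 6 + m)
n = -5250 (n = 210/(-1/25) = 210*(-25) = -5250)
((178 + n)/(-213 + z(16, w(-5, -1))) - 104)**2 = ((178 - 5250)/(-213 + (6 + 16)) - 104)**2 = (-5072/(-213 + 22) - 104)**2 = (-5072/(-191) - 104)**2 = (-5072*(-1/191) - 104)**2 = (5072/191 - 104)**2 = (-14792/191)**2 = 218803264/36481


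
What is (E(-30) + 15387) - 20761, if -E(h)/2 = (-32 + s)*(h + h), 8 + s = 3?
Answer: -9814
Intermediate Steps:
s = -5 (s = -8 + 3 = -5)
E(h) = 148*h (E(h) = -2*(-32 - 5)*(h + h) = -(-74)*2*h = -(-148)*h = 148*h)
(E(-30) + 15387) - 20761 = (148*(-30) + 15387) - 20761 = (-4440 + 15387) - 20761 = 10947 - 20761 = -9814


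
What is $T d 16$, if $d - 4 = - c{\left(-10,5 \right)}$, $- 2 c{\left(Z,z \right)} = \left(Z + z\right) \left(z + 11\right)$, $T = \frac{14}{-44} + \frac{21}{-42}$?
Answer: $\frac{5184}{11} \approx 471.27$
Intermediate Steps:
$T = - \frac{9}{11}$ ($T = 14 \left(- \frac{1}{44}\right) + 21 \left(- \frac{1}{42}\right) = - \frac{7}{22} - \frac{1}{2} = - \frac{9}{11} \approx -0.81818$)
$c{\left(Z,z \right)} = - \frac{\left(11 + z\right) \left(Z + z\right)}{2}$ ($c{\left(Z,z \right)} = - \frac{\left(Z + z\right) \left(z + 11\right)}{2} = - \frac{\left(Z + z\right) \left(11 + z\right)}{2} = - \frac{\left(11 + z\right) \left(Z + z\right)}{2}$)
$d = -36$ ($d = 4 - \left(\left(- \frac{11}{2}\right) \left(-10\right) - \frac{55}{2} - \frac{5^{2}}{2} - \left(-5\right) 5\right) = 4 - \left(55 - \frac{55}{2} - \frac{25}{2} + 25\right) = 4 - 40 = -36$)
$T d 16 = \left(- \frac{9}{11}\right) \left(-36\right) 16 = \frac{324}{11} \cdot 16 = \frac{5184}{11}$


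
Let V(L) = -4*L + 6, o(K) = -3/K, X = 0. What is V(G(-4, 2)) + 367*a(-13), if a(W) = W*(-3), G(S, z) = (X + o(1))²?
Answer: 14283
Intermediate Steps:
G(S, z) = 9 (G(S, z) = (0 - 3/1)² = (0 - 3*1)² = (0 - 3)² = (-3)² = 9)
V(L) = 6 - 4*L
a(W) = -3*W
V(G(-4, 2)) + 367*a(-13) = (6 - 4*9) + 367*(-3*(-13)) = (6 - 36) + 367*39 = -30 + 14313 = 14283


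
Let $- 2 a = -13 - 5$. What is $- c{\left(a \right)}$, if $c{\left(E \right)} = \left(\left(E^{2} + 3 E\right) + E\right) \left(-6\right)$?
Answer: $702$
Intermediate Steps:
$a = 9$ ($a = - \frac{-13 - 5}{2} = \left(- \frac{1}{2}\right) \left(-18\right) = 9$)
$c{\left(E \right)} = - 24 E - 6 E^{2}$ ($c{\left(E \right)} = \left(E^{2} + 4 E\right) \left(-6\right) = - 24 E - 6 E^{2}$)
$- c{\left(a \right)} = - \left(-6\right) 9 \left(4 + 9\right) = - \left(-6\right) 9 \cdot 13 = \left(-1\right) \left(-702\right) = 702$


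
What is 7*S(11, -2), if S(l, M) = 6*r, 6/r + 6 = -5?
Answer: -252/11 ≈ -22.909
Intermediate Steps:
r = -6/11 (r = 6/(-6 - 5) = 6/(-11) = 6*(-1/11) = -6/11 ≈ -0.54545)
S(l, M) = -36/11 (S(l, M) = 6*(-6/11) = -36/11)
7*S(11, -2) = 7*(-36/11) = -252/11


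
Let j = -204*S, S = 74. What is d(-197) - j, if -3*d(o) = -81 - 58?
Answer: 45427/3 ≈ 15142.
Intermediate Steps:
d(o) = 139/3 (d(o) = -(-81 - 58)/3 = -⅓*(-139) = 139/3)
j = -15096 (j = -204*74 = -15096)
d(-197) - j = 139/3 - 1*(-15096) = 139/3 + 15096 = 45427/3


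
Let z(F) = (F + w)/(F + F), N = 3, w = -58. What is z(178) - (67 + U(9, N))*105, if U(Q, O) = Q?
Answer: -710190/89 ≈ -7979.7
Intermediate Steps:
z(F) = (-58 + F)/(2*F) (z(F) = (F - 58)/(F + F) = (-58 + F)/((2*F)) = (-58 + F)*(1/(2*F)) = (-58 + F)/(2*F))
z(178) - (67 + U(9, N))*105 = (½)*(-58 + 178)/178 - (67 + 9)*105 = (½)*(1/178)*120 - 76*105 = 30/89 - 1*7980 = 30/89 - 7980 = -710190/89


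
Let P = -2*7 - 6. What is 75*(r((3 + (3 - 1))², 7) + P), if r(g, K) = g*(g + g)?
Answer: 92250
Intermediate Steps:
P = -20 (P = -14 - 6 = -20)
r(g, K) = 2*g² (r(g, K) = g*(2*g) = 2*g²)
75*(r((3 + (3 - 1))², 7) + P) = 75*(2*((3 + (3 - 1))²)² - 20) = 75*(2*((3 + 2)²)² - 20) = 75*(2*(5²)² - 20) = 75*(2*25² - 20) = 75*(2*625 - 20) = 75*(1250 - 20) = 75*1230 = 92250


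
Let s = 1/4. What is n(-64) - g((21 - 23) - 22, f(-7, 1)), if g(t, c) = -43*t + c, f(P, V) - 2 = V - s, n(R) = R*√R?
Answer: -4139/4 - 512*I ≈ -1034.8 - 512.0*I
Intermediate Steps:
s = ¼ (s = 1*(¼) = ¼ ≈ 0.25000)
n(R) = R^(3/2)
f(P, V) = 7/4 + V (f(P, V) = 2 + (V - 1*¼) = 2 + (V - ¼) = 2 + (-¼ + V) = 7/4 + V)
g(t, c) = c - 43*t
n(-64) - g((21 - 23) - 22, f(-7, 1)) = (-64)^(3/2) - ((7/4 + 1) - 43*((21 - 23) - 22)) = -512*I - (11/4 - 43*(-2 - 22)) = -512*I - (11/4 - 43*(-24)) = -512*I - (11/4 + 1032) = -512*I - 1*4139/4 = -512*I - 4139/4 = -4139/4 - 512*I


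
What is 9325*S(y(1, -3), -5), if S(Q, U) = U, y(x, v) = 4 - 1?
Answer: -46625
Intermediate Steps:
y(x, v) = 3
9325*S(y(1, -3), -5) = 9325*(-5) = -46625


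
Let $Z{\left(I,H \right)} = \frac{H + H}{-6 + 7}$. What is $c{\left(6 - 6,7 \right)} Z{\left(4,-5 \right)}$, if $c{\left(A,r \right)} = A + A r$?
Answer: $0$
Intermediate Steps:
$Z{\left(I,H \right)} = 2 H$ ($Z{\left(I,H \right)} = \frac{2 H}{1} = 2 H 1 = 2 H$)
$c{\left(6 - 6,7 \right)} Z{\left(4,-5 \right)} = \left(6 - 6\right) \left(1 + 7\right) 2 \left(-5\right) = \left(6 - 6\right) 8 \left(-10\right) = 0 \cdot 8 \left(-10\right) = 0 \left(-10\right) = 0$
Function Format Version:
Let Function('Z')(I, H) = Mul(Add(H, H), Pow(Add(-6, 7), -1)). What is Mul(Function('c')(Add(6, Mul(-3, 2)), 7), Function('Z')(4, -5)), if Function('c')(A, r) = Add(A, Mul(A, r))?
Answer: 0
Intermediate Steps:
Function('Z')(I, H) = Mul(2, H) (Function('Z')(I, H) = Mul(Mul(2, H), Pow(1, -1)) = Mul(Mul(2, H), 1) = Mul(2, H))
Mul(Function('c')(Add(6, Mul(-3, 2)), 7), Function('Z')(4, -5)) = Mul(Mul(Add(6, Mul(-3, 2)), Add(1, 7)), Mul(2, -5)) = Mul(Mul(Add(6, -6), 8), -10) = Mul(Mul(0, 8), -10) = Mul(0, -10) = 0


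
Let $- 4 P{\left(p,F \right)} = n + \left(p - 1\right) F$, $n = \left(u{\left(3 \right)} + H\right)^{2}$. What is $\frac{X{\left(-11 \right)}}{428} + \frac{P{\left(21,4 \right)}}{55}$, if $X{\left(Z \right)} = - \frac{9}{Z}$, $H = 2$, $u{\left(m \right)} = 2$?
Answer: $- \frac{10227}{23540} \approx -0.43445$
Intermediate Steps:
$n = 16$ ($n = \left(2 + 2\right)^{2} = 4^{2} = 16$)
$P{\left(p,F \right)} = -4 - \frac{F \left(-1 + p\right)}{4}$ ($P{\left(p,F \right)} = - \frac{16 + \left(p - 1\right) F}{4} = - \frac{16 + \left(-1 + p\right) F}{4} = - \frac{16 + F \left(-1 + p\right)}{4} = -4 - \frac{F \left(-1 + p\right)}{4}$)
$\frac{X{\left(-11 \right)}}{428} + \frac{P{\left(21,4 \right)}}{55} = \frac{\left(-9\right) \frac{1}{-11}}{428} + \frac{-4 + \frac{1}{4} \cdot 4 - 1 \cdot 21}{55} = \left(-9\right) \left(- \frac{1}{11}\right) \frac{1}{428} + \left(-4 + 1 - 21\right) \frac{1}{55} = \frac{9}{11} \cdot \frac{1}{428} - \frac{24}{55} = \frac{9}{4708} - \frac{24}{55} = - \frac{10227}{23540}$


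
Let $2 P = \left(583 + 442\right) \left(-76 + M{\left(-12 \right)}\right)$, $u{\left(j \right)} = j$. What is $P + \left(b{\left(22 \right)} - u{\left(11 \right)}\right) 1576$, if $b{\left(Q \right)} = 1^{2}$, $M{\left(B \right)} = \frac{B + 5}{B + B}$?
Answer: $- \frac{2618905}{48} \approx -54561.0$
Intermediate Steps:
$M{\left(B \right)} = \frac{5 + B}{2 B}$
$b{\left(Q \right)} = 1$
$P = - \frac{1862425}{48}$ ($P = \frac{\left(583 + 442\right) \left(-76 + \frac{5 - 12}{2 \left(-12\right)}\right)}{2} = \frac{1025 \left(-76 + \frac{1}{2} \left(- \frac{1}{12}\right) \left(-7\right)\right)}{2} = \frac{1025 \left(-76 + \frac{7}{24}\right)}{2} = \frac{1025 \left(- \frac{1817}{24}\right)}{2} = \frac{1}{2} \left(- \frac{1862425}{24}\right) = - \frac{1862425}{48} \approx -38801.0$)
$P + \left(b{\left(22 \right)} - u{\left(11 \right)}\right) 1576 = - \frac{1862425}{48} + \left(1 - 11\right) 1576 = - \frac{1862425}{48} - 15760 = - \frac{2618905}{48}$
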